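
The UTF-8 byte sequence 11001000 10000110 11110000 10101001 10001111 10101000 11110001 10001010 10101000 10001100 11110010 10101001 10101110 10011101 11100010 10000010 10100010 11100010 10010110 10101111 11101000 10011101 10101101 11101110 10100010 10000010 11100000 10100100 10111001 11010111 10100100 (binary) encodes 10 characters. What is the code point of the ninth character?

U+0939

Offset 0: leading byte 0xC8 = 11001000 → 2-byte char #1 = C8 86.
Offset 2: leading byte 0xF0 = 11110000 → 4-byte char #2 = F0 A9 8F A8.
Offset 6: leading byte 0xF1 = 11110001 → 4-byte char #3 = F1 8A A8 8C.
Offset 10: leading byte 0xF2 = 11110010 → 4-byte char #4 = F2 A9 AE 9D.
Offset 14: leading byte 0xE2 = 11100010 → 3-byte char #5 = E2 82 A2.
Offset 17: leading byte 0xE2 = 11100010 → 3-byte char #6 = E2 96 AF.
Offset 20: leading byte 0xE8 = 11101000 → 3-byte char #7 = E8 9D AD.
Offset 23: leading byte 0xEE = 11101110 → 3-byte char #8 = EE A2 82.
Offset 26: leading byte 0xE0 = 11100000 → 3-byte char #9 = E0 A4 B9.
Leading byte 0xE0 = 11100000 matches 1110xxxx → 3-byte sequence.
Byte 1: 0xE0 = 11100000, payload 0000 (4 bits).
Byte 2: 0xA4 = 10100100 (10xxxxxx ✓), payload 100100.
Byte 3: 0xB9 = 10111001 (10xxxxxx ✓), payload 111001.
Concatenate: 0000100100111001 = 0x939 (16 bits → U+0939).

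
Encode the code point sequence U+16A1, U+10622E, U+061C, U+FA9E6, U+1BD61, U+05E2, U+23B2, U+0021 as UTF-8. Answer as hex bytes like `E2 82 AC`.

U+16A1: 3-byte form → E1 9A A1.
U+10622E: 4-byte form → F4 86 88 AE.
U+061C: 2-byte form → D8 9C.
U+FA9E6: 4-byte form → F3 BA A7 A6.
U+1BD61: 4-byte form → F0 9B B5 A1.
U+05E2: 2-byte form → D7 A2.
U+23B2: 3-byte form → E2 8E B2.
U+0021: 1-byte form → 21.
Concatenated (23 bytes): E1 9A A1 F4 86 88 AE D8 9C F3 BA A7 A6 F0 9B B5 A1 D7 A2 E2 8E B2 21.

E1 9A A1 F4 86 88 AE D8 9C F3 BA A7 A6 F0 9B B5 A1 D7 A2 E2 8E B2 21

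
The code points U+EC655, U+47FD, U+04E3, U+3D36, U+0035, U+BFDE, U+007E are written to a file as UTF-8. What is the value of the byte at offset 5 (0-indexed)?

U+EC655 → 4-byte form F3 AC 99 95 at offsets 0–3.
U+47FD → 3-byte form E4 9F BD at offsets 4–6.
Offset 5 falls in char 2's range; it's byte 2 of E4 9F BD = 0x9F.

0x9F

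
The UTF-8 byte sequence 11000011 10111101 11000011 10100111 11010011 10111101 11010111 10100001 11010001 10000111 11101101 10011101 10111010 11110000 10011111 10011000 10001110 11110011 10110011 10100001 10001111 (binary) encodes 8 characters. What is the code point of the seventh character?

Offset 0: leading byte 0xC3 = 11000011 → 2-byte char #1 = C3 BD.
Offset 2: leading byte 0xC3 = 11000011 → 2-byte char #2 = C3 A7.
Offset 4: leading byte 0xD3 = 11010011 → 2-byte char #3 = D3 BD.
Offset 6: leading byte 0xD7 = 11010111 → 2-byte char #4 = D7 A1.
Offset 8: leading byte 0xD1 = 11010001 → 2-byte char #5 = D1 87.
Offset 10: leading byte 0xED = 11101101 → 3-byte char #6 = ED 9D BA.
Offset 13: leading byte 0xF0 = 11110000 → 4-byte char #7 = F0 9F 98 8E.
Leading byte 0xF0 = 11110000 matches 11110xxx → 4-byte sequence.
Byte 1: 0xF0 = 11110000, payload 000 (3 bits).
Byte 2: 0x9F = 10011111 (10xxxxxx ✓), payload 011111.
Byte 3: 0x98 = 10011000 (10xxxxxx ✓), payload 011000.
Byte 4: 0x8E = 10001110 (10xxxxxx ✓), payload 001110.
Concatenate: 000011111011000001110 = 0x1F60E (21 bits → U+1F60E).

U+1F60E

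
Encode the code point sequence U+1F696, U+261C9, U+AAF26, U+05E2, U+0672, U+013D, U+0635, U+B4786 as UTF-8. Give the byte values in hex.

U+1F696: 4-byte form → F0 9F 9A 96.
U+261C9: 4-byte form → F0 A6 87 89.
U+AAF26: 4-byte form → F2 AA BC A6.
U+05E2: 2-byte form → D7 A2.
U+0672: 2-byte form → D9 B2.
U+013D: 2-byte form → C4 BD.
U+0635: 2-byte form → D8 B5.
U+B4786: 4-byte form → F2 B4 9E 86.
Concatenated (24 bytes): F0 9F 9A 96 F0 A6 87 89 F2 AA BC A6 D7 A2 D9 B2 C4 BD D8 B5 F2 B4 9E 86.

F0 9F 9A 96 F0 A6 87 89 F2 AA BC A6 D7 A2 D9 B2 C4 BD D8 B5 F2 B4 9E 86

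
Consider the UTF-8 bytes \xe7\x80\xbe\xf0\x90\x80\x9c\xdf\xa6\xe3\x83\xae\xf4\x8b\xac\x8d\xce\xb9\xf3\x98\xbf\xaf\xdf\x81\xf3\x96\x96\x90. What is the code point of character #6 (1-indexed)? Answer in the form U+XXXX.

Offset 0: leading byte 0xE7 = 11100111 → 3-byte char #1 = E7 80 BE.
Offset 3: leading byte 0xF0 = 11110000 → 4-byte char #2 = F0 90 80 9C.
Offset 7: leading byte 0xDF = 11011111 → 2-byte char #3 = DF A6.
Offset 9: leading byte 0xE3 = 11100011 → 3-byte char #4 = E3 83 AE.
Offset 12: leading byte 0xF4 = 11110100 → 4-byte char #5 = F4 8B AC 8D.
Offset 16: leading byte 0xCE = 11001110 → 2-byte char #6 = CE B9.
Leading byte 0xCE = 11001110 matches 110xxxxx → 2-byte sequence.
Byte 1: 0xCE = 11001110, payload 01110 (5 bits).
Byte 2: 0xB9 = 10111001 (10xxxxxx ✓), payload 111001.
Concatenate: 01110111001 = 0x3B9 (11 bits → U+03B9).

U+03B9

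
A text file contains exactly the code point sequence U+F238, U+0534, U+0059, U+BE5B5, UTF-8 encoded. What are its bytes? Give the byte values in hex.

U+F238: 3-byte form → EF 88 B8.
U+0534: 2-byte form → D4 B4.
U+0059: 1-byte form → 59.
U+BE5B5: 4-byte form → F2 BE 96 B5.
Concatenated (10 bytes): EF 88 B8 D4 B4 59 F2 BE 96 B5.

EF 88 B8 D4 B4 59 F2 BE 96 B5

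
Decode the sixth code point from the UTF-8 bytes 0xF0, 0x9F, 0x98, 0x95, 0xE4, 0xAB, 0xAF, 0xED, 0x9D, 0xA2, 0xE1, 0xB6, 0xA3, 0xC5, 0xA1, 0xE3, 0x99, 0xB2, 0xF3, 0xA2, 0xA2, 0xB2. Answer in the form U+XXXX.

U+3672

Offset 0: leading byte 0xF0 = 11110000 → 4-byte char #1 = F0 9F 98 95.
Offset 4: leading byte 0xE4 = 11100100 → 3-byte char #2 = E4 AB AF.
Offset 7: leading byte 0xED = 11101101 → 3-byte char #3 = ED 9D A2.
Offset 10: leading byte 0xE1 = 11100001 → 3-byte char #4 = E1 B6 A3.
Offset 13: leading byte 0xC5 = 11000101 → 2-byte char #5 = C5 A1.
Offset 15: leading byte 0xE3 = 11100011 → 3-byte char #6 = E3 99 B2.
Leading byte 0xE3 = 11100011 matches 1110xxxx → 3-byte sequence.
Byte 1: 0xE3 = 11100011, payload 0011 (4 bits).
Byte 2: 0x99 = 10011001 (10xxxxxx ✓), payload 011001.
Byte 3: 0xB2 = 10110010 (10xxxxxx ✓), payload 110010.
Concatenate: 0011011001110010 = 0x3672 (16 bits → U+3672).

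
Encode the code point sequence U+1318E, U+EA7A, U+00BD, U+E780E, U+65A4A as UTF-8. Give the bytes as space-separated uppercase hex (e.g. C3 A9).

U+1318E: 4-byte form → F0 93 86 8E.
U+EA7A: 3-byte form → EE A9 BA.
U+00BD: 2-byte form → C2 BD.
U+E780E: 4-byte form → F3 A7 A0 8E.
U+65A4A: 4-byte form → F1 A5 A9 8A.
Concatenated (17 bytes): F0 93 86 8E EE A9 BA C2 BD F3 A7 A0 8E F1 A5 A9 8A.

F0 93 86 8E EE A9 BA C2 BD F3 A7 A0 8E F1 A5 A9 8A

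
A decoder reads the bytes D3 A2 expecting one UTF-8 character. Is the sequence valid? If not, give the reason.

valid

Leading byte 0xD3 = 11010011 → 2-byte form.
Continuation bytes 0xA2=10100010 all match 10xxxxxx.
Decoded value 0x4E2 is ≥ 0x80 (shortest form) and not a surrogate.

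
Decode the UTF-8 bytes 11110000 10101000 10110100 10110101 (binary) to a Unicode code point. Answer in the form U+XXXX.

U+28D35

Leading byte 0xF0 = 11110000 matches 11110xxx → 4-byte sequence.
Byte 1: 0xF0 = 11110000, payload 000 (3 bits).
Byte 2: 0xA8 = 10101000 (10xxxxxx ✓), payload 101000.
Byte 3: 0xB4 = 10110100 (10xxxxxx ✓), payload 110100.
Byte 4: 0xB5 = 10110101 (10xxxxxx ✓), payload 110101.
Concatenate: 000101000110100110101 = 0x28D35 (21 bits → U+28D35).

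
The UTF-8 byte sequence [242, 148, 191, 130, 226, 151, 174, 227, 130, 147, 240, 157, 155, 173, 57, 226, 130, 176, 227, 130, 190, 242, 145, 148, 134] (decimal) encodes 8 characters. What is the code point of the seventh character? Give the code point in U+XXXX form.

U+30BE

Offset 0: leading byte 0xF2 = 11110010 → 4-byte char #1 = F2 94 BF 82.
Offset 4: leading byte 0xE2 = 11100010 → 3-byte char #2 = E2 97 AE.
Offset 7: leading byte 0xE3 = 11100011 → 3-byte char #3 = E3 82 93.
Offset 10: leading byte 0xF0 = 11110000 → 4-byte char #4 = F0 9D 9B AD.
Offset 14: leading byte 0x39 = 00111001 → 1-byte char #5 = 39.
Offset 15: leading byte 0xE2 = 11100010 → 3-byte char #6 = E2 82 B0.
Offset 18: leading byte 0xE3 = 11100011 → 3-byte char #7 = E3 82 BE.
Leading byte 0xE3 = 11100011 matches 1110xxxx → 3-byte sequence.
Byte 1: 0xE3 = 11100011, payload 0011 (4 bits).
Byte 2: 0x82 = 10000010 (10xxxxxx ✓), payload 000010.
Byte 3: 0xBE = 10111110 (10xxxxxx ✓), payload 111110.
Concatenate: 0011000010111110 = 0x30BE (16 bits → U+30BE).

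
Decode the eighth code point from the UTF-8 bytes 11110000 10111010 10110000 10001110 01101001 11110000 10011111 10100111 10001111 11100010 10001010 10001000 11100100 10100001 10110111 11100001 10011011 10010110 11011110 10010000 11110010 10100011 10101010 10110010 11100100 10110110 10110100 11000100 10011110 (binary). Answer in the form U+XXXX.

Offset 0: leading byte 0xF0 = 11110000 → 4-byte char #1 = F0 BA B0 8E.
Offset 4: leading byte 0x69 = 01101001 → 1-byte char #2 = 69.
Offset 5: leading byte 0xF0 = 11110000 → 4-byte char #3 = F0 9F A7 8F.
Offset 9: leading byte 0xE2 = 11100010 → 3-byte char #4 = E2 8A 88.
Offset 12: leading byte 0xE4 = 11100100 → 3-byte char #5 = E4 A1 B7.
Offset 15: leading byte 0xE1 = 11100001 → 3-byte char #6 = E1 9B 96.
Offset 18: leading byte 0xDE = 11011110 → 2-byte char #7 = DE 90.
Offset 20: leading byte 0xF2 = 11110010 → 4-byte char #8 = F2 A3 AA B2.
Leading byte 0xF2 = 11110010 matches 11110xxx → 4-byte sequence.
Byte 1: 0xF2 = 11110010, payload 010 (3 bits).
Byte 2: 0xA3 = 10100011 (10xxxxxx ✓), payload 100011.
Byte 3: 0xAA = 10101010 (10xxxxxx ✓), payload 101010.
Byte 4: 0xB2 = 10110010 (10xxxxxx ✓), payload 110010.
Concatenate: 010100011101010110010 = 0xA3AB2 (21 bits → U+A3AB2).

U+A3AB2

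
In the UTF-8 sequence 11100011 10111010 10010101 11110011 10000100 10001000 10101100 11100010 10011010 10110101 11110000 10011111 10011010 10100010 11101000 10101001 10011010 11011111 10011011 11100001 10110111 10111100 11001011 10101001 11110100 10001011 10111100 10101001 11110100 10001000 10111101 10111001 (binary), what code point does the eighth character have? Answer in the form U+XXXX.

U+02E9

Offset 0: leading byte 0xE3 = 11100011 → 3-byte char #1 = E3 BA 95.
Offset 3: leading byte 0xF3 = 11110011 → 4-byte char #2 = F3 84 88 AC.
Offset 7: leading byte 0xE2 = 11100010 → 3-byte char #3 = E2 9A B5.
Offset 10: leading byte 0xF0 = 11110000 → 4-byte char #4 = F0 9F 9A A2.
Offset 14: leading byte 0xE8 = 11101000 → 3-byte char #5 = E8 A9 9A.
Offset 17: leading byte 0xDF = 11011111 → 2-byte char #6 = DF 9B.
Offset 19: leading byte 0xE1 = 11100001 → 3-byte char #7 = E1 B7 BC.
Offset 22: leading byte 0xCB = 11001011 → 2-byte char #8 = CB A9.
Leading byte 0xCB = 11001011 matches 110xxxxx → 2-byte sequence.
Byte 1: 0xCB = 11001011, payload 01011 (5 bits).
Byte 2: 0xA9 = 10101001 (10xxxxxx ✓), payload 101001.
Concatenate: 01011101001 = 0x2E9 (11 bits → U+02E9).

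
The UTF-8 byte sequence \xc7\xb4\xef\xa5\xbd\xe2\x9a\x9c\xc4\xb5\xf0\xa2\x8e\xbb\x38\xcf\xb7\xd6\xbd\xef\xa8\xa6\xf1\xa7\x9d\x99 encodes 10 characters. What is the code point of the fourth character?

U+0135

Offset 0: leading byte 0xC7 = 11000111 → 2-byte char #1 = C7 B4.
Offset 2: leading byte 0xEF = 11101111 → 3-byte char #2 = EF A5 BD.
Offset 5: leading byte 0xE2 = 11100010 → 3-byte char #3 = E2 9A 9C.
Offset 8: leading byte 0xC4 = 11000100 → 2-byte char #4 = C4 B5.
Leading byte 0xC4 = 11000100 matches 110xxxxx → 2-byte sequence.
Byte 1: 0xC4 = 11000100, payload 00100 (5 bits).
Byte 2: 0xB5 = 10110101 (10xxxxxx ✓), payload 110101.
Concatenate: 00100110101 = 0x135 (11 bits → U+0135).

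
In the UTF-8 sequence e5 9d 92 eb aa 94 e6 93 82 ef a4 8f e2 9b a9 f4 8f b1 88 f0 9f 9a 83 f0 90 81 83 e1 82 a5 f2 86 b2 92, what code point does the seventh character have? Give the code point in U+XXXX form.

Offset 0: leading byte 0xE5 = 11100101 → 3-byte char #1 = E5 9D 92.
Offset 3: leading byte 0xEB = 11101011 → 3-byte char #2 = EB AA 94.
Offset 6: leading byte 0xE6 = 11100110 → 3-byte char #3 = E6 93 82.
Offset 9: leading byte 0xEF = 11101111 → 3-byte char #4 = EF A4 8F.
Offset 12: leading byte 0xE2 = 11100010 → 3-byte char #5 = E2 9B A9.
Offset 15: leading byte 0xF4 = 11110100 → 4-byte char #6 = F4 8F B1 88.
Offset 19: leading byte 0xF0 = 11110000 → 4-byte char #7 = F0 9F 9A 83.
Leading byte 0xF0 = 11110000 matches 11110xxx → 4-byte sequence.
Byte 1: 0xF0 = 11110000, payload 000 (3 bits).
Byte 2: 0x9F = 10011111 (10xxxxxx ✓), payload 011111.
Byte 3: 0x9A = 10011010 (10xxxxxx ✓), payload 011010.
Byte 4: 0x83 = 10000011 (10xxxxxx ✓), payload 000011.
Concatenate: 000011111011010000011 = 0x1F683 (21 bits → U+1F683).

U+1F683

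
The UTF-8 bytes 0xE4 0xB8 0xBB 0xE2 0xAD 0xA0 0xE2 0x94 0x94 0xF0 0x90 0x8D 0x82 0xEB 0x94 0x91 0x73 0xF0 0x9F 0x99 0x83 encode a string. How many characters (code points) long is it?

7

Byte at offset 0: 0xE4 = 11100100 → 3-byte char (#1). Advance 3.
Byte at offset 3: 0xE2 = 11100010 → 3-byte char (#2). Advance 3.
Byte at offset 6: 0xE2 = 11100010 → 3-byte char (#3). Advance 3.
Byte at offset 9: 0xF0 = 11110000 → 4-byte char (#4). Advance 4.
Byte at offset 13: 0xEB = 11101011 → 3-byte char (#5). Advance 3.
Byte at offset 16: 0x73 = 01110011 → 1-byte char (#6). Advance 1.
Byte at offset 17: 0xF0 = 11110000 → 4-byte char (#7). Advance 4.
Reached end at offset 21 after 7 code points.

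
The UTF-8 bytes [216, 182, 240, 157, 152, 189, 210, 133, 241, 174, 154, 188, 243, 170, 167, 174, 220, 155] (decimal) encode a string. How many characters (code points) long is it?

Byte at offset 0: 0xD8 = 11011000 → 2-byte char (#1). Advance 2.
Byte at offset 2: 0xF0 = 11110000 → 4-byte char (#2). Advance 4.
Byte at offset 6: 0xD2 = 11010010 → 2-byte char (#3). Advance 2.
Byte at offset 8: 0xF1 = 11110001 → 4-byte char (#4). Advance 4.
Byte at offset 12: 0xF3 = 11110011 → 4-byte char (#5). Advance 4.
Byte at offset 16: 0xDC = 11011100 → 2-byte char (#6). Advance 2.
Reached end at offset 18 after 6 code points.

6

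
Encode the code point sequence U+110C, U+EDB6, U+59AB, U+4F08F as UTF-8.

U+110C: 3-byte form → E1 84 8C.
U+EDB6: 3-byte form → EE B6 B6.
U+59AB: 3-byte form → E5 A6 AB.
U+4F08F: 4-byte form → F1 8F 82 8F.
Concatenated (13 bytes): E1 84 8C EE B6 B6 E5 A6 AB F1 8F 82 8F.

E1 84 8C EE B6 B6 E5 A6 AB F1 8F 82 8F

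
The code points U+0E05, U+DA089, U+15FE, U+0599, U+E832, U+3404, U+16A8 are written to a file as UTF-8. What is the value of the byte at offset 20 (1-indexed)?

1-indexed offset 20 is 0-indexed offset 19.
U+0E05 → 3-byte form E0 B8 85 at offsets 0–2.
U+DA089 → 4-byte form F3 9A 82 89 at offsets 3–6.
U+15FE → 3-byte form E1 97 BE at offsets 7–9.
U+0599 → 2-byte form D6 99 at offsets 10–11.
U+E832 → 3-byte form EE A0 B2 at offsets 12–14.
U+3404 → 3-byte form E3 90 84 at offsets 15–17.
U+16A8 → 3-byte form E1 9A A8 at offsets 18–20.
Offset 19 falls in char 7's range; it's byte 2 of E1 9A A8 = 0x9A.

0x9A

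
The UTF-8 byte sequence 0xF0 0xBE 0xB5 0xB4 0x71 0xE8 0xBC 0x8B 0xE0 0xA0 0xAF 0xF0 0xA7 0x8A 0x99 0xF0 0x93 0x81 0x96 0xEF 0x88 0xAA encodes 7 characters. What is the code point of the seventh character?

Offset 0: leading byte 0xF0 = 11110000 → 4-byte char #1 = F0 BE B5 B4.
Offset 4: leading byte 0x71 = 01110001 → 1-byte char #2 = 71.
Offset 5: leading byte 0xE8 = 11101000 → 3-byte char #3 = E8 BC 8B.
Offset 8: leading byte 0xE0 = 11100000 → 3-byte char #4 = E0 A0 AF.
Offset 11: leading byte 0xF0 = 11110000 → 4-byte char #5 = F0 A7 8A 99.
Offset 15: leading byte 0xF0 = 11110000 → 4-byte char #6 = F0 93 81 96.
Offset 19: leading byte 0xEF = 11101111 → 3-byte char #7 = EF 88 AA.
Leading byte 0xEF = 11101111 matches 1110xxxx → 3-byte sequence.
Byte 1: 0xEF = 11101111, payload 1111 (4 bits).
Byte 2: 0x88 = 10001000 (10xxxxxx ✓), payload 001000.
Byte 3: 0xAA = 10101010 (10xxxxxx ✓), payload 101010.
Concatenate: 1111001000101010 = 0xF22A (16 bits → U+F22A).

U+F22A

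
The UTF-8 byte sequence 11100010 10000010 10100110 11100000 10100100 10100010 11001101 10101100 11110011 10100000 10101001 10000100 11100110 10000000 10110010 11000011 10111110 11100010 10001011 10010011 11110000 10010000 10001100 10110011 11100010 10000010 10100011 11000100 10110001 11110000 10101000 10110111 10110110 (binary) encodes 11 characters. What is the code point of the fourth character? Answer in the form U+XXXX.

Offset 0: leading byte 0xE2 = 11100010 → 3-byte char #1 = E2 82 A6.
Offset 3: leading byte 0xE0 = 11100000 → 3-byte char #2 = E0 A4 A2.
Offset 6: leading byte 0xCD = 11001101 → 2-byte char #3 = CD AC.
Offset 8: leading byte 0xF3 = 11110011 → 4-byte char #4 = F3 A0 A9 84.
Leading byte 0xF3 = 11110011 matches 11110xxx → 4-byte sequence.
Byte 1: 0xF3 = 11110011, payload 011 (3 bits).
Byte 2: 0xA0 = 10100000 (10xxxxxx ✓), payload 100000.
Byte 3: 0xA9 = 10101001 (10xxxxxx ✓), payload 101001.
Byte 4: 0x84 = 10000100 (10xxxxxx ✓), payload 000100.
Concatenate: 011100000101001000100 = 0xE0A44 (21 bits → U+E0A44).

U+E0A44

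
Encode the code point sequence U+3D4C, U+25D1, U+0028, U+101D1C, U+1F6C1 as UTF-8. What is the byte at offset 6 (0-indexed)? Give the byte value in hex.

0x28

U+3D4C → 3-byte form E3 B5 8C at offsets 0–2.
U+25D1 → 3-byte form E2 97 91 at offsets 3–5.
U+0028 → 1-byte form 28 at offsets 6–6.
Offset 6 falls in char 3's range; it's byte 1 of 28 = 0x28.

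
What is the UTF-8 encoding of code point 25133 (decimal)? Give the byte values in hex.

U+622D = 0x622D = 25133 decimal. In range U+0800–U+FFFF → 3-byte form: 1110xxxx 10xxxxxx 10xxxxxx.
Binary (16 bits): 0110001000101101.
Split 4+6+6: 0110 | 001000 | 101101.
Byte 1: 11100110 = 0xE6.
Byte 2: 10001000 = 0x88.
Byte 3: 10101101 = 0xAD.

E6 88 AD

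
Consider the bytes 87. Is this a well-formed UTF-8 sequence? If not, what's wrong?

invalid (continuation byte with no leading byte)

Byte 0x87 = 10000111 has the form 10xxxxxx — a continuation byte — but there is no preceding leading byte.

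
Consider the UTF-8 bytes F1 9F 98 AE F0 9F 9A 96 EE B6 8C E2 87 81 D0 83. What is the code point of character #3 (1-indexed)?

U+ED8C

Offset 0: leading byte 0xF1 = 11110001 → 4-byte char #1 = F1 9F 98 AE.
Offset 4: leading byte 0xF0 = 11110000 → 4-byte char #2 = F0 9F 9A 96.
Offset 8: leading byte 0xEE = 11101110 → 3-byte char #3 = EE B6 8C.
Leading byte 0xEE = 11101110 matches 1110xxxx → 3-byte sequence.
Byte 1: 0xEE = 11101110, payload 1110 (4 bits).
Byte 2: 0xB6 = 10110110 (10xxxxxx ✓), payload 110110.
Byte 3: 0x8C = 10001100 (10xxxxxx ✓), payload 001100.
Concatenate: 1110110110001100 = 0xED8C (16 bits → U+ED8C).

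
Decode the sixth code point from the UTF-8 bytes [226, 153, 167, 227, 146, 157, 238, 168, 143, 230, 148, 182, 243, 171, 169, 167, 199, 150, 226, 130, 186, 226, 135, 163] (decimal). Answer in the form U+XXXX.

Offset 0: leading byte 0xE2 = 11100010 → 3-byte char #1 = E2 99 A7.
Offset 3: leading byte 0xE3 = 11100011 → 3-byte char #2 = E3 92 9D.
Offset 6: leading byte 0xEE = 11101110 → 3-byte char #3 = EE A8 8F.
Offset 9: leading byte 0xE6 = 11100110 → 3-byte char #4 = E6 94 B6.
Offset 12: leading byte 0xF3 = 11110011 → 4-byte char #5 = F3 AB A9 A7.
Offset 16: leading byte 0xC7 = 11000111 → 2-byte char #6 = C7 96.
Leading byte 0xC7 = 11000111 matches 110xxxxx → 2-byte sequence.
Byte 1: 0xC7 = 11000111, payload 00111 (5 bits).
Byte 2: 0x96 = 10010110 (10xxxxxx ✓), payload 010110.
Concatenate: 00111010110 = 0x1D6 (11 bits → U+01D6).

U+01D6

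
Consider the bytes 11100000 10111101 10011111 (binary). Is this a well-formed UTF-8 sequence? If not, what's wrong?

Leading byte 0xE0 = 11100000 → 3-byte form.
Continuation bytes 0xBD=10111101, 0x9F=10011111 all match 10xxxxxx.
Decoded value 0xF5F is ≥ 0x800 (shortest form) and not a surrogate.

valid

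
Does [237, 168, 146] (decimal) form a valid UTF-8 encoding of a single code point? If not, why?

invalid (encodes a surrogate (U+D800–U+DFFF))

Structurally a 3-byte sequence; payload = 0xDA12.
But 0xDA12 is in U+D800–U+DFFF, the surrogate range. Surrogates are not Unicode scalar values and are forbidden in UTF-8.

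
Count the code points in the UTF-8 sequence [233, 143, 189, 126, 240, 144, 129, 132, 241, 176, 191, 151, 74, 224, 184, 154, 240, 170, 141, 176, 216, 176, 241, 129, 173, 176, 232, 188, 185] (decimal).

10

Byte at offset 0: 0xE9 = 11101001 → 3-byte char (#1). Advance 3.
Byte at offset 3: 0x7E = 01111110 → 1-byte char (#2). Advance 1.
Byte at offset 4: 0xF0 = 11110000 → 4-byte char (#3). Advance 4.
Byte at offset 8: 0xF1 = 11110001 → 4-byte char (#4). Advance 4.
Byte at offset 12: 0x4A = 01001010 → 1-byte char (#5). Advance 1.
Byte at offset 13: 0xE0 = 11100000 → 3-byte char (#6). Advance 3.
Byte at offset 16: 0xF0 = 11110000 → 4-byte char (#7). Advance 4.
Byte at offset 20: 0xD8 = 11011000 → 2-byte char (#8). Advance 2.
Byte at offset 22: 0xF1 = 11110001 → 4-byte char (#9). Advance 4.
Byte at offset 26: 0xE8 = 11101000 → 3-byte char (#10). Advance 3.
Reached end at offset 29 after 10 code points.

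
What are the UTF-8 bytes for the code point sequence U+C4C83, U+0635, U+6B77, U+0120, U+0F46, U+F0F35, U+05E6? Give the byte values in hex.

U+C4C83: 4-byte form → F3 84 B2 83.
U+0635: 2-byte form → D8 B5.
U+6B77: 3-byte form → E6 AD B7.
U+0120: 2-byte form → C4 A0.
U+0F46: 3-byte form → E0 BD 86.
U+F0F35: 4-byte form → F3 B0 BC B5.
U+05E6: 2-byte form → D7 A6.
Concatenated (20 bytes): F3 84 B2 83 D8 B5 E6 AD B7 C4 A0 E0 BD 86 F3 B0 BC B5 D7 A6.

F3 84 B2 83 D8 B5 E6 AD B7 C4 A0 E0 BD 86 F3 B0 BC B5 D7 A6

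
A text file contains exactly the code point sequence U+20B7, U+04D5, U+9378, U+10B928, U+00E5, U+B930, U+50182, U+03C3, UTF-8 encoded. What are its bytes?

E2 82 B7 D3 95 E9 8D B8 F4 8B A4 A8 C3 A5 EB A4 B0 F1 90 86 82 CF 83

U+20B7: 3-byte form → E2 82 B7.
U+04D5: 2-byte form → D3 95.
U+9378: 3-byte form → E9 8D B8.
U+10B928: 4-byte form → F4 8B A4 A8.
U+00E5: 2-byte form → C3 A5.
U+B930: 3-byte form → EB A4 B0.
U+50182: 4-byte form → F1 90 86 82.
U+03C3: 2-byte form → CF 83.
Concatenated (23 bytes): E2 82 B7 D3 95 E9 8D B8 F4 8B A4 A8 C3 A5 EB A4 B0 F1 90 86 82 CF 83.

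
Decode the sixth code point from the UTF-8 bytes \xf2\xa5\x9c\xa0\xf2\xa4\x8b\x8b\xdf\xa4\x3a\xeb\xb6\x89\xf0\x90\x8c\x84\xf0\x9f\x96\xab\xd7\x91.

U+10304

Offset 0: leading byte 0xF2 = 11110010 → 4-byte char #1 = F2 A5 9C A0.
Offset 4: leading byte 0xF2 = 11110010 → 4-byte char #2 = F2 A4 8B 8B.
Offset 8: leading byte 0xDF = 11011111 → 2-byte char #3 = DF A4.
Offset 10: leading byte 0x3A = 00111010 → 1-byte char #4 = 3A.
Offset 11: leading byte 0xEB = 11101011 → 3-byte char #5 = EB B6 89.
Offset 14: leading byte 0xF0 = 11110000 → 4-byte char #6 = F0 90 8C 84.
Leading byte 0xF0 = 11110000 matches 11110xxx → 4-byte sequence.
Byte 1: 0xF0 = 11110000, payload 000 (3 bits).
Byte 2: 0x90 = 10010000 (10xxxxxx ✓), payload 010000.
Byte 3: 0x8C = 10001100 (10xxxxxx ✓), payload 001100.
Byte 4: 0x84 = 10000100 (10xxxxxx ✓), payload 000100.
Concatenate: 000010000001100000100 = 0x10304 (21 bits → U+10304).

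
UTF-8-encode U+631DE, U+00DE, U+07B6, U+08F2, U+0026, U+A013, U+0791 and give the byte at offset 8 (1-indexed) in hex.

1-indexed offset 8 is 0-indexed offset 7.
U+631DE → 4-byte form F1 A3 87 9E at offsets 0–3.
U+00DE → 2-byte form C3 9E at offsets 4–5.
U+07B6 → 2-byte form DE B6 at offsets 6–7.
Offset 7 falls in char 3's range; it's byte 2 of DE B6 = 0xB6.

0xB6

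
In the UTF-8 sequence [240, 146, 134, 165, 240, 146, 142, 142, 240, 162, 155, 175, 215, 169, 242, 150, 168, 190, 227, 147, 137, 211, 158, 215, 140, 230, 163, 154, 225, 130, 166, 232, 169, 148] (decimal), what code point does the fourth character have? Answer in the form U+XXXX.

Offset 0: leading byte 0xF0 = 11110000 → 4-byte char #1 = F0 92 86 A5.
Offset 4: leading byte 0xF0 = 11110000 → 4-byte char #2 = F0 92 8E 8E.
Offset 8: leading byte 0xF0 = 11110000 → 4-byte char #3 = F0 A2 9B AF.
Offset 12: leading byte 0xD7 = 11010111 → 2-byte char #4 = D7 A9.
Leading byte 0xD7 = 11010111 matches 110xxxxx → 2-byte sequence.
Byte 1: 0xD7 = 11010111, payload 10111 (5 bits).
Byte 2: 0xA9 = 10101001 (10xxxxxx ✓), payload 101001.
Concatenate: 10111101001 = 0x5E9 (11 bits → U+05E9).

U+05E9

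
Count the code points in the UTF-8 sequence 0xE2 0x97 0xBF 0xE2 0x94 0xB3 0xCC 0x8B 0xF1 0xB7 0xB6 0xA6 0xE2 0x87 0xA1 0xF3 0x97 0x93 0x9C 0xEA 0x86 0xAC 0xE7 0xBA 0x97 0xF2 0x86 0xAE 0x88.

9

Byte at offset 0: 0xE2 = 11100010 → 3-byte char (#1). Advance 3.
Byte at offset 3: 0xE2 = 11100010 → 3-byte char (#2). Advance 3.
Byte at offset 6: 0xCC = 11001100 → 2-byte char (#3). Advance 2.
Byte at offset 8: 0xF1 = 11110001 → 4-byte char (#4). Advance 4.
Byte at offset 12: 0xE2 = 11100010 → 3-byte char (#5). Advance 3.
Byte at offset 15: 0xF3 = 11110011 → 4-byte char (#6). Advance 4.
Byte at offset 19: 0xEA = 11101010 → 3-byte char (#7). Advance 3.
Byte at offset 22: 0xE7 = 11100111 → 3-byte char (#8). Advance 3.
Byte at offset 25: 0xF2 = 11110010 → 4-byte char (#9). Advance 4.
Reached end at offset 29 after 9 code points.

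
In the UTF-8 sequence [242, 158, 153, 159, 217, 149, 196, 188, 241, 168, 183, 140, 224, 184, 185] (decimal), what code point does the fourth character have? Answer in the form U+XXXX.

U+68DCC

Offset 0: leading byte 0xF2 = 11110010 → 4-byte char #1 = F2 9E 99 9F.
Offset 4: leading byte 0xD9 = 11011001 → 2-byte char #2 = D9 95.
Offset 6: leading byte 0xC4 = 11000100 → 2-byte char #3 = C4 BC.
Offset 8: leading byte 0xF1 = 11110001 → 4-byte char #4 = F1 A8 B7 8C.
Leading byte 0xF1 = 11110001 matches 11110xxx → 4-byte sequence.
Byte 1: 0xF1 = 11110001, payload 001 (3 bits).
Byte 2: 0xA8 = 10101000 (10xxxxxx ✓), payload 101000.
Byte 3: 0xB7 = 10110111 (10xxxxxx ✓), payload 110111.
Byte 4: 0x8C = 10001100 (10xxxxxx ✓), payload 001100.
Concatenate: 001101000110111001100 = 0x68DCC (21 bits → U+68DCC).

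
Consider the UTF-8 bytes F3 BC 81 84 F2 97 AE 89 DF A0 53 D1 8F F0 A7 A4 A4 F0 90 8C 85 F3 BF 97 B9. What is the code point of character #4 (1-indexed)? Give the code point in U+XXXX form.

U+0053

Offset 0: leading byte 0xF3 = 11110011 → 4-byte char #1 = F3 BC 81 84.
Offset 4: leading byte 0xF2 = 11110010 → 4-byte char #2 = F2 97 AE 89.
Offset 8: leading byte 0xDF = 11011111 → 2-byte char #3 = DF A0.
Offset 10: leading byte 0x53 = 01010011 → 1-byte char #4 = 53.
Leading byte 0x53 = 01010011 matches 0xxxxxxx → 1-byte sequence.
Byte 1: 0x53 = 01010011, payload 1010011 (7 bits).
Concatenate: 1010011 = 0x53 (7 bits → U+0053).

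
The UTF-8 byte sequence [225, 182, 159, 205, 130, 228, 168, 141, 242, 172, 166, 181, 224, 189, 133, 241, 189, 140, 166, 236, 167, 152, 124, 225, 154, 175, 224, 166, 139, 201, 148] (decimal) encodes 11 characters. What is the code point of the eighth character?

U+007C

Offset 0: leading byte 0xE1 = 11100001 → 3-byte char #1 = E1 B6 9F.
Offset 3: leading byte 0xCD = 11001101 → 2-byte char #2 = CD 82.
Offset 5: leading byte 0xE4 = 11100100 → 3-byte char #3 = E4 A8 8D.
Offset 8: leading byte 0xF2 = 11110010 → 4-byte char #4 = F2 AC A6 B5.
Offset 12: leading byte 0xE0 = 11100000 → 3-byte char #5 = E0 BD 85.
Offset 15: leading byte 0xF1 = 11110001 → 4-byte char #6 = F1 BD 8C A6.
Offset 19: leading byte 0xEC = 11101100 → 3-byte char #7 = EC A7 98.
Offset 22: leading byte 0x7C = 01111100 → 1-byte char #8 = 7C.
Leading byte 0x7C = 01111100 matches 0xxxxxxx → 1-byte sequence.
Byte 1: 0x7C = 01111100, payload 1111100 (7 bits).
Concatenate: 1111100 = 0x7C (7 bits → U+007C).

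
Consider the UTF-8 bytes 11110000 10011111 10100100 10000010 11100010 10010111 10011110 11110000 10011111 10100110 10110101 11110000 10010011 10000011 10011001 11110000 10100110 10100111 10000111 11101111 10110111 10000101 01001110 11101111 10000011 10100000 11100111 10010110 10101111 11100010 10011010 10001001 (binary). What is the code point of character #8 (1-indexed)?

Offset 0: leading byte 0xF0 = 11110000 → 4-byte char #1 = F0 9F A4 82.
Offset 4: leading byte 0xE2 = 11100010 → 3-byte char #2 = E2 97 9E.
Offset 7: leading byte 0xF0 = 11110000 → 4-byte char #3 = F0 9F A6 B5.
Offset 11: leading byte 0xF0 = 11110000 → 4-byte char #4 = F0 93 83 99.
Offset 15: leading byte 0xF0 = 11110000 → 4-byte char #5 = F0 A6 A7 87.
Offset 19: leading byte 0xEF = 11101111 → 3-byte char #6 = EF B7 85.
Offset 22: leading byte 0x4E = 01001110 → 1-byte char #7 = 4E.
Offset 23: leading byte 0xEF = 11101111 → 3-byte char #8 = EF 83 A0.
Leading byte 0xEF = 11101111 matches 1110xxxx → 3-byte sequence.
Byte 1: 0xEF = 11101111, payload 1111 (4 bits).
Byte 2: 0x83 = 10000011 (10xxxxxx ✓), payload 000011.
Byte 3: 0xA0 = 10100000 (10xxxxxx ✓), payload 100000.
Concatenate: 1111000011100000 = 0xF0E0 (16 bits → U+F0E0).

U+F0E0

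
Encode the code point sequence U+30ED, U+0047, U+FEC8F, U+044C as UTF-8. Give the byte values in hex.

U+30ED: 3-byte form → E3 83 AD.
U+0047: 1-byte form → 47.
U+FEC8F: 4-byte form → F3 BE B2 8F.
U+044C: 2-byte form → D1 8C.
Concatenated (10 bytes): E3 83 AD 47 F3 BE B2 8F D1 8C.

E3 83 AD 47 F3 BE B2 8F D1 8C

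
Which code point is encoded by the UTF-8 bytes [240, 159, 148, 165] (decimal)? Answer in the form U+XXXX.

U+1F525

Leading byte 0xF0 = 11110000 matches 11110xxx → 4-byte sequence.
Byte 1: 0xF0 = 11110000, payload 000 (3 bits).
Byte 2: 0x9F = 10011111 (10xxxxxx ✓), payload 011111.
Byte 3: 0x94 = 10010100 (10xxxxxx ✓), payload 010100.
Byte 4: 0xA5 = 10100101 (10xxxxxx ✓), payload 100101.
Concatenate: 000011111010100100101 = 0x1F525 (21 bits → U+1F525).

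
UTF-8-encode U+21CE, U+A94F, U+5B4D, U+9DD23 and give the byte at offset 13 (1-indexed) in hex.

0xA3

1-indexed offset 13 is 0-indexed offset 12.
U+21CE → 3-byte form E2 87 8E at offsets 0–2.
U+A94F → 3-byte form EA A5 8F at offsets 3–5.
U+5B4D → 3-byte form E5 AD 8D at offsets 6–8.
U+9DD23 → 4-byte form F2 9D B4 A3 at offsets 9–12.
Offset 12 falls in char 4's range; it's byte 4 of F2 9D B4 A3 = 0xA3.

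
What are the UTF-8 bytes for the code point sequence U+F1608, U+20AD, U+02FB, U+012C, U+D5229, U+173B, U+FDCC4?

U+F1608: 4-byte form → F3 B1 98 88.
U+20AD: 3-byte form → E2 82 AD.
U+02FB: 2-byte form → CB BB.
U+012C: 2-byte form → C4 AC.
U+D5229: 4-byte form → F3 95 88 A9.
U+173B: 3-byte form → E1 9C BB.
U+FDCC4: 4-byte form → F3 BD B3 84.
Concatenated (22 bytes): F3 B1 98 88 E2 82 AD CB BB C4 AC F3 95 88 A9 E1 9C BB F3 BD B3 84.

F3 B1 98 88 E2 82 AD CB BB C4 AC F3 95 88 A9 E1 9C BB F3 BD B3 84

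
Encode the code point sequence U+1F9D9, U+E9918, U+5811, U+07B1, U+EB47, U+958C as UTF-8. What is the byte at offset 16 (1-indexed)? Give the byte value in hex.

1-indexed offset 16 is 0-indexed offset 15.
U+1F9D9 → 4-byte form F0 9F A7 99 at offsets 0–3.
U+E9918 → 4-byte form F3 A9 A4 98 at offsets 4–7.
U+5811 → 3-byte form E5 A0 91 at offsets 8–10.
U+07B1 → 2-byte form DE B1 at offsets 11–12.
U+EB47 → 3-byte form EE AD 87 at offsets 13–15.
Offset 15 falls in char 5's range; it's byte 3 of EE AD 87 = 0x87.

0x87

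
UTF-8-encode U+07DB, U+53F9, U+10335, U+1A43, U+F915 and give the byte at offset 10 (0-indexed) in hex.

0xA9

U+07DB → 2-byte form DF 9B at offsets 0–1.
U+53F9 → 3-byte form E5 8F B9 at offsets 2–4.
U+10335 → 4-byte form F0 90 8C B5 at offsets 5–8.
U+1A43 → 3-byte form E1 A9 83 at offsets 9–11.
Offset 10 falls in char 4's range; it's byte 2 of E1 A9 83 = 0xA9.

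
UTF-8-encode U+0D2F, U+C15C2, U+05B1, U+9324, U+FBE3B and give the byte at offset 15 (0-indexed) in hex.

0xBB

U+0D2F → 3-byte form E0 B4 AF at offsets 0–2.
U+C15C2 → 4-byte form F3 81 97 82 at offsets 3–6.
U+05B1 → 2-byte form D6 B1 at offsets 7–8.
U+9324 → 3-byte form E9 8C A4 at offsets 9–11.
U+FBE3B → 4-byte form F3 BB B8 BB at offsets 12–15.
Offset 15 falls in char 5's range; it's byte 4 of F3 BB B8 BB = 0xBB.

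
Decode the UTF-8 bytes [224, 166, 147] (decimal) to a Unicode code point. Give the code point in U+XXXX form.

U+0993

Leading byte 0xE0 = 11100000 matches 1110xxxx → 3-byte sequence.
Byte 1: 0xE0 = 11100000, payload 0000 (4 bits).
Byte 2: 0xA6 = 10100110 (10xxxxxx ✓), payload 100110.
Byte 3: 0x93 = 10010011 (10xxxxxx ✓), payload 010011.
Concatenate: 0000100110010011 = 0x993 (16 bits → U+0993).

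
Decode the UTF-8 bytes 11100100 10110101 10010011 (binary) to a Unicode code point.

U+4D53

Leading byte 0xE4 = 11100100 matches 1110xxxx → 3-byte sequence.
Byte 1: 0xE4 = 11100100, payload 0100 (4 bits).
Byte 2: 0xB5 = 10110101 (10xxxxxx ✓), payload 110101.
Byte 3: 0x93 = 10010011 (10xxxxxx ✓), payload 010011.
Concatenate: 0100110101010011 = 0x4D53 (16 bits → U+4D53).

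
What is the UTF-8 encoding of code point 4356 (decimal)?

E1 84 84

U+1104 = 0x1104 = 4356 decimal. In range U+0800–U+FFFF → 3-byte form: 1110xxxx 10xxxxxx 10xxxxxx.
Binary (16 bits): 0001000100000100.
Split 4+6+6: 0001 | 000100 | 000100.
Byte 1: 11100001 = 0xE1.
Byte 2: 10000100 = 0x84.
Byte 3: 10000100 = 0x84.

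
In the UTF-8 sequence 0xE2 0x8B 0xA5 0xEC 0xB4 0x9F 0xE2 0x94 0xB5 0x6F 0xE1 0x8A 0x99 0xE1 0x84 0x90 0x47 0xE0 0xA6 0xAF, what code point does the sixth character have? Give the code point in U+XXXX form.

Offset 0: leading byte 0xE2 = 11100010 → 3-byte char #1 = E2 8B A5.
Offset 3: leading byte 0xEC = 11101100 → 3-byte char #2 = EC B4 9F.
Offset 6: leading byte 0xE2 = 11100010 → 3-byte char #3 = E2 94 B5.
Offset 9: leading byte 0x6F = 01101111 → 1-byte char #4 = 6F.
Offset 10: leading byte 0xE1 = 11100001 → 3-byte char #5 = E1 8A 99.
Offset 13: leading byte 0xE1 = 11100001 → 3-byte char #6 = E1 84 90.
Leading byte 0xE1 = 11100001 matches 1110xxxx → 3-byte sequence.
Byte 1: 0xE1 = 11100001, payload 0001 (4 bits).
Byte 2: 0x84 = 10000100 (10xxxxxx ✓), payload 000100.
Byte 3: 0x90 = 10010000 (10xxxxxx ✓), payload 010000.
Concatenate: 0001000100010000 = 0x1110 (16 bits → U+1110).

U+1110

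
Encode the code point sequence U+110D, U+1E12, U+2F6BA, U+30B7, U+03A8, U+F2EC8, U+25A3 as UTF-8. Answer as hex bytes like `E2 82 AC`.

U+110D: 3-byte form → E1 84 8D.
U+1E12: 3-byte form → E1 B8 92.
U+2F6BA: 4-byte form → F0 AF 9A BA.
U+30B7: 3-byte form → E3 82 B7.
U+03A8: 2-byte form → CE A8.
U+F2EC8: 4-byte form → F3 B2 BB 88.
U+25A3: 3-byte form → E2 96 A3.
Concatenated (22 bytes): E1 84 8D E1 B8 92 F0 AF 9A BA E3 82 B7 CE A8 F3 B2 BB 88 E2 96 A3.

E1 84 8D E1 B8 92 F0 AF 9A BA E3 82 B7 CE A8 F3 B2 BB 88 E2 96 A3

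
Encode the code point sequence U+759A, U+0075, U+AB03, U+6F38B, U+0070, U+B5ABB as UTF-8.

E7 96 9A 75 EA AC 83 F1 AF 8E 8B 70 F2 B5 AA BB

U+759A: 3-byte form → E7 96 9A.
U+0075: 1-byte form → 75.
U+AB03: 3-byte form → EA AC 83.
U+6F38B: 4-byte form → F1 AF 8E 8B.
U+0070: 1-byte form → 70.
U+B5ABB: 4-byte form → F2 B5 AA BB.
Concatenated (16 bytes): E7 96 9A 75 EA AC 83 F1 AF 8E 8B 70 F2 B5 AA BB.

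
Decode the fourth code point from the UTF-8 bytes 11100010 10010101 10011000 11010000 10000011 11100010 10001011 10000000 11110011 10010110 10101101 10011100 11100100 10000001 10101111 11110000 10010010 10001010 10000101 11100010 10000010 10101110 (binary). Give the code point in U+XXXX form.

Offset 0: leading byte 0xE2 = 11100010 → 3-byte char #1 = E2 95 98.
Offset 3: leading byte 0xD0 = 11010000 → 2-byte char #2 = D0 83.
Offset 5: leading byte 0xE2 = 11100010 → 3-byte char #3 = E2 8B 80.
Offset 8: leading byte 0xF3 = 11110011 → 4-byte char #4 = F3 96 AD 9C.
Leading byte 0xF3 = 11110011 matches 11110xxx → 4-byte sequence.
Byte 1: 0xF3 = 11110011, payload 011 (3 bits).
Byte 2: 0x96 = 10010110 (10xxxxxx ✓), payload 010110.
Byte 3: 0xAD = 10101101 (10xxxxxx ✓), payload 101101.
Byte 4: 0x9C = 10011100 (10xxxxxx ✓), payload 011100.
Concatenate: 011010110101101011100 = 0xD6B5C (21 bits → U+D6B5C).

U+D6B5C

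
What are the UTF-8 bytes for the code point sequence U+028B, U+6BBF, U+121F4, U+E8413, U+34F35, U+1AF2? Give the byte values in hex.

U+028B: 2-byte form → CA 8B.
U+6BBF: 3-byte form → E6 AE BF.
U+121F4: 4-byte form → F0 92 87 B4.
U+E8413: 4-byte form → F3 A8 90 93.
U+34F35: 4-byte form → F0 B4 BC B5.
U+1AF2: 3-byte form → E1 AB B2.
Concatenated (20 bytes): CA 8B E6 AE BF F0 92 87 B4 F3 A8 90 93 F0 B4 BC B5 E1 AB B2.

CA 8B E6 AE BF F0 92 87 B4 F3 A8 90 93 F0 B4 BC B5 E1 AB B2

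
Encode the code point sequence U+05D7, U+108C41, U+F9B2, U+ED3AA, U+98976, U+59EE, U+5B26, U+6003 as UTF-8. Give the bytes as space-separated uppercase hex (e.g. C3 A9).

U+05D7: 2-byte form → D7 97.
U+108C41: 4-byte form → F4 88 B1 81.
U+F9B2: 3-byte form → EF A6 B2.
U+ED3AA: 4-byte form → F3 AD 8E AA.
U+98976: 4-byte form → F2 98 A5 B6.
U+59EE: 3-byte form → E5 A7 AE.
U+5B26: 3-byte form → E5 AC A6.
U+6003: 3-byte form → E6 80 83.
Concatenated (26 bytes): D7 97 F4 88 B1 81 EF A6 B2 F3 AD 8E AA F2 98 A5 B6 E5 A7 AE E5 AC A6 E6 80 83.

D7 97 F4 88 B1 81 EF A6 B2 F3 AD 8E AA F2 98 A5 B6 E5 A7 AE E5 AC A6 E6 80 83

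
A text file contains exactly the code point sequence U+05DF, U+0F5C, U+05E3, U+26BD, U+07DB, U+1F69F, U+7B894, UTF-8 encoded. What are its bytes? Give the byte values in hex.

D7 9F E0 BD 9C D7 A3 E2 9A BD DF 9B F0 9F 9A 9F F1 BB A2 94

U+05DF: 2-byte form → D7 9F.
U+0F5C: 3-byte form → E0 BD 9C.
U+05E3: 2-byte form → D7 A3.
U+26BD: 3-byte form → E2 9A BD.
U+07DB: 2-byte form → DF 9B.
U+1F69F: 4-byte form → F0 9F 9A 9F.
U+7B894: 4-byte form → F1 BB A2 94.
Concatenated (20 bytes): D7 9F E0 BD 9C D7 A3 E2 9A BD DF 9B F0 9F 9A 9F F1 BB A2 94.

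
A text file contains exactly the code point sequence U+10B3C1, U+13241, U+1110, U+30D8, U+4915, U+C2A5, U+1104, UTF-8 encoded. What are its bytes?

F4 8B 8F 81 F0 93 89 81 E1 84 90 E3 83 98 E4 A4 95 EC 8A A5 E1 84 84

U+10B3C1: 4-byte form → F4 8B 8F 81.
U+13241: 4-byte form → F0 93 89 81.
U+1110: 3-byte form → E1 84 90.
U+30D8: 3-byte form → E3 83 98.
U+4915: 3-byte form → E4 A4 95.
U+C2A5: 3-byte form → EC 8A A5.
U+1104: 3-byte form → E1 84 84.
Concatenated (23 bytes): F4 8B 8F 81 F0 93 89 81 E1 84 90 E3 83 98 E4 A4 95 EC 8A A5 E1 84 84.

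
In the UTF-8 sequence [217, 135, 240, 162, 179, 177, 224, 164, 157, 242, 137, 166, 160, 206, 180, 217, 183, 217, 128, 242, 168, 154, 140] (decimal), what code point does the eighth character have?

U+A868C

Offset 0: leading byte 0xD9 = 11011001 → 2-byte char #1 = D9 87.
Offset 2: leading byte 0xF0 = 11110000 → 4-byte char #2 = F0 A2 B3 B1.
Offset 6: leading byte 0xE0 = 11100000 → 3-byte char #3 = E0 A4 9D.
Offset 9: leading byte 0xF2 = 11110010 → 4-byte char #4 = F2 89 A6 A0.
Offset 13: leading byte 0xCE = 11001110 → 2-byte char #5 = CE B4.
Offset 15: leading byte 0xD9 = 11011001 → 2-byte char #6 = D9 B7.
Offset 17: leading byte 0xD9 = 11011001 → 2-byte char #7 = D9 80.
Offset 19: leading byte 0xF2 = 11110010 → 4-byte char #8 = F2 A8 9A 8C.
Leading byte 0xF2 = 11110010 matches 11110xxx → 4-byte sequence.
Byte 1: 0xF2 = 11110010, payload 010 (3 bits).
Byte 2: 0xA8 = 10101000 (10xxxxxx ✓), payload 101000.
Byte 3: 0x9A = 10011010 (10xxxxxx ✓), payload 011010.
Byte 4: 0x8C = 10001100 (10xxxxxx ✓), payload 001100.
Concatenate: 010101000011010001100 = 0xA868C (21 bits → U+A868C).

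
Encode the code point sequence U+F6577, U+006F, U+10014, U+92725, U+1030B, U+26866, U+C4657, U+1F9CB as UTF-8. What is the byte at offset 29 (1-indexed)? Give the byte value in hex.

0x8B

1-indexed offset 29 is 0-indexed offset 28.
U+F6577 → 4-byte form F3 B6 95 B7 at offsets 0–3.
U+006F → 1-byte form 6F at offsets 4–4.
U+10014 → 4-byte form F0 90 80 94 at offsets 5–8.
U+92725 → 4-byte form F2 92 9C A5 at offsets 9–12.
U+1030B → 4-byte form F0 90 8C 8B at offsets 13–16.
U+26866 → 4-byte form F0 A6 A1 A6 at offsets 17–20.
U+C4657 → 4-byte form F3 84 99 97 at offsets 21–24.
U+1F9CB → 4-byte form F0 9F A7 8B at offsets 25–28.
Offset 28 falls in char 8's range; it's byte 4 of F0 9F A7 8B = 0x8B.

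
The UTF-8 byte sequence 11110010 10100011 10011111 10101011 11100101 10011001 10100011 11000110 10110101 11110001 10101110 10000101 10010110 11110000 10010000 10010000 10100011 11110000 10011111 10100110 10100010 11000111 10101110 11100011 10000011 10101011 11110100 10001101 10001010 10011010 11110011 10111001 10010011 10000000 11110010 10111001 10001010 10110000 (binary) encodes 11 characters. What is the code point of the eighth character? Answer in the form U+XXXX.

U+30EB

Offset 0: leading byte 0xF2 = 11110010 → 4-byte char #1 = F2 A3 9F AB.
Offset 4: leading byte 0xE5 = 11100101 → 3-byte char #2 = E5 99 A3.
Offset 7: leading byte 0xC6 = 11000110 → 2-byte char #3 = C6 B5.
Offset 9: leading byte 0xF1 = 11110001 → 4-byte char #4 = F1 AE 85 96.
Offset 13: leading byte 0xF0 = 11110000 → 4-byte char #5 = F0 90 90 A3.
Offset 17: leading byte 0xF0 = 11110000 → 4-byte char #6 = F0 9F A6 A2.
Offset 21: leading byte 0xC7 = 11000111 → 2-byte char #7 = C7 AE.
Offset 23: leading byte 0xE3 = 11100011 → 3-byte char #8 = E3 83 AB.
Leading byte 0xE3 = 11100011 matches 1110xxxx → 3-byte sequence.
Byte 1: 0xE3 = 11100011, payload 0011 (4 bits).
Byte 2: 0x83 = 10000011 (10xxxxxx ✓), payload 000011.
Byte 3: 0xAB = 10101011 (10xxxxxx ✓), payload 101011.
Concatenate: 0011000011101011 = 0x30EB (16 bits → U+30EB).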